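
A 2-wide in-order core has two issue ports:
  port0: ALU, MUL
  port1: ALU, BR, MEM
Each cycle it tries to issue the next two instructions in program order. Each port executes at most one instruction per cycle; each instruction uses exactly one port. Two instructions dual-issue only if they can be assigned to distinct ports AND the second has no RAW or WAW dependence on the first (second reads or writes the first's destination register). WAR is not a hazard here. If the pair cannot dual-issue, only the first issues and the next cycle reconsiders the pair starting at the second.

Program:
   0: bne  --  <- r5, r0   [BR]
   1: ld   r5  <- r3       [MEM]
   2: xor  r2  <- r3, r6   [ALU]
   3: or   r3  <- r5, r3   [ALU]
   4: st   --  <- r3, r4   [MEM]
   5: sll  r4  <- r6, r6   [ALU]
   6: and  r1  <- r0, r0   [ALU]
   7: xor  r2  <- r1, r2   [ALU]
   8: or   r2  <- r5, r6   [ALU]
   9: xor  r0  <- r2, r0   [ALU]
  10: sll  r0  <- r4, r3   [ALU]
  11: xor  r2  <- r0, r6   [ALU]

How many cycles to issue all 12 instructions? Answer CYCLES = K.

  cy0 -> i0 (bne) no-port BR/MEM
  cy1 -> i1+i2 (ld+xor) dual
  cy2 -> i3 (or) RAW r3
  cy3 -> i4+i5 (st+sll) dual
  cy4 -> i6 (and) RAW r1
  cy5 -> i7 (xor) WAW r2
  cy6 -> i8 (or) RAW r2
  cy7 -> i9 (xor) WAW r0
  cy8 -> i10 (sll) RAW r0
  cy9 -> i11 (xor) tail

CYCLES = 10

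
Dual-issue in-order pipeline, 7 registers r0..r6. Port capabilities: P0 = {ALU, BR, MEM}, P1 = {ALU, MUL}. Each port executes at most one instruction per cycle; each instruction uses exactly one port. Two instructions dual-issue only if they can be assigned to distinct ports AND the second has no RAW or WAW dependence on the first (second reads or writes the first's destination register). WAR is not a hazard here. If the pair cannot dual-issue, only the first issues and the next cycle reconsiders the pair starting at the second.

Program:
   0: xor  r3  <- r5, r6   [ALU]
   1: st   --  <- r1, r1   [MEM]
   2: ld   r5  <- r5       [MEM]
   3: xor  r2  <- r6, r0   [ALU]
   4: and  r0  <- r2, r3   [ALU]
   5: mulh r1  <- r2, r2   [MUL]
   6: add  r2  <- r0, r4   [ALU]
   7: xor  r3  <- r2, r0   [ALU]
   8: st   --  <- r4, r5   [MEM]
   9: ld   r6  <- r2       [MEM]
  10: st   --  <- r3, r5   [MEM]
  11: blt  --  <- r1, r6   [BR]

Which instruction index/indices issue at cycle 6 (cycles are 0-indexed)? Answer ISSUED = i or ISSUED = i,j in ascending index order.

t=0 i0&i1:xor.ALU/st.MEM ; dual
t=1 i2&i3:ld.MEM/xor.ALU ; dual
t=2 i4&i5:and.ALU/mulh.MUL ; dual
t=3 i6:add.ALU ; RAW r2
t=4 i7&i8:xor.ALU/st.MEM ; dual
t=5 i9:ld.MEM ; no-port MEM/MEM
t=6 i10:st.MEM ; no-port MEM/BR
t=7 i11:blt.BR ; tail

ISSUED = 10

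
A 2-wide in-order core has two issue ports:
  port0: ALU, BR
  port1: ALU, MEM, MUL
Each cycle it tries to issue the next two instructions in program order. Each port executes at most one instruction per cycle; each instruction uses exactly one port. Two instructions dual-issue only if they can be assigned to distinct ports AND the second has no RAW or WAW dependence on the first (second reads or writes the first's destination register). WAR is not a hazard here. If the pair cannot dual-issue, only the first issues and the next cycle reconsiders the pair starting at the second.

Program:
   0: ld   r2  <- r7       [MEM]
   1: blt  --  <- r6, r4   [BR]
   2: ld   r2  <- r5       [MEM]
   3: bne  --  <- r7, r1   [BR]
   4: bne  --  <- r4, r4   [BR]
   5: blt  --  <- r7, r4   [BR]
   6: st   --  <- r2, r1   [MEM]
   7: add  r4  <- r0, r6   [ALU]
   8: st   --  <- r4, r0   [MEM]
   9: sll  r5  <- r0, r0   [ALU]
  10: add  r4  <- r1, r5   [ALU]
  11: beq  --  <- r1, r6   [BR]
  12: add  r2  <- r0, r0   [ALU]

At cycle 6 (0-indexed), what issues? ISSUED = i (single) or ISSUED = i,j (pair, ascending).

ISSUED = 10,11

0. ld blt @i0+i1  | pair
1. ld bne @i2+i3  | pair
2. bne @i4  | no-port BR/BR
3. blt st @i5+i6  | pair
4. add @i7  | RAW r4
5. st sll @i8+i9  | pair
6. add beq @i10+i11  | pair
7. add @i12  | tail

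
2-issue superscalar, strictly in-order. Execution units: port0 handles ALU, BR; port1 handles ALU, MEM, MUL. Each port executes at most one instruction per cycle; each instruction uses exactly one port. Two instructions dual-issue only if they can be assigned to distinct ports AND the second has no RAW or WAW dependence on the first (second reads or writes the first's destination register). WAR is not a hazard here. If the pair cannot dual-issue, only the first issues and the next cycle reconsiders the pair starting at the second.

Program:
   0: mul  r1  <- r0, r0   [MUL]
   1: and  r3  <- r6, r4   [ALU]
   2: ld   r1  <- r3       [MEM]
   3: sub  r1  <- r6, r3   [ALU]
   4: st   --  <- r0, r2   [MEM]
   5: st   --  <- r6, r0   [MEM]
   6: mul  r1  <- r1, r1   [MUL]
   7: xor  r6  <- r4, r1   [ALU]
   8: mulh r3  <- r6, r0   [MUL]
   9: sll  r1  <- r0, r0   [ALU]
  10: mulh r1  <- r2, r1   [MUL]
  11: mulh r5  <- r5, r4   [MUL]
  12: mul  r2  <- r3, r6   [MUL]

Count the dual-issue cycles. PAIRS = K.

[0] i0,i1  mul;and  -- pair
[1] i2  ld  -- WAW r1
[2] i3,i4  sub;st  -- pair
[3] i5  st  -- no-port MEM/MUL
[4] i6  mul  -- RAW r1
[5] i7  xor  -- RAW r6
[6] i8,i9  mulh;sll  -- pair
[7] i10  mulh  -- no-port MUL/MUL
[8] i11  mulh  -- no-port MUL/MUL
[9] i12  mul  -- tail

PAIRS = 3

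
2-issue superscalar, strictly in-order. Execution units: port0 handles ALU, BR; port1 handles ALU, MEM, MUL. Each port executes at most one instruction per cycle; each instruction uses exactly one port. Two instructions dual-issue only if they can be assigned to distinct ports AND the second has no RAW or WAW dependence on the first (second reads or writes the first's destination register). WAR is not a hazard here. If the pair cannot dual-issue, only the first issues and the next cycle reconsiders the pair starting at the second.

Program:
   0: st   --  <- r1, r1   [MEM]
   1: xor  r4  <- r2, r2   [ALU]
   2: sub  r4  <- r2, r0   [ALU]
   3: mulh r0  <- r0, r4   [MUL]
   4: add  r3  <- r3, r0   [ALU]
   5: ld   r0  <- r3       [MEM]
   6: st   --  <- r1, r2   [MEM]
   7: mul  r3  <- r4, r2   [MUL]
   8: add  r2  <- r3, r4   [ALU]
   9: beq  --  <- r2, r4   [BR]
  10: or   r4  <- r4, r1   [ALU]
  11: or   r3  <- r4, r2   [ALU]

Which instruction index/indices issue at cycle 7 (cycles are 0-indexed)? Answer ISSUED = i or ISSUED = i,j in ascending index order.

ISSUED = 8

c0: i0+i1 st.MEM+xor.ALU  pair
c1: i2 sub.ALU  RAW r4
c2: i3 mulh.MUL  RAW r0
c3: i4 add.ALU  RAW r3
c4: i5 ld.MEM  no-port MEM/MEM
c5: i6 st.MEM  no-port MEM/MUL
c6: i7 mul.MUL  RAW r3
c7: i8 add.ALU  RAW r2
c8: i9+i10 beq.BR+or.ALU  pair
c9: i11 or.ALU  tail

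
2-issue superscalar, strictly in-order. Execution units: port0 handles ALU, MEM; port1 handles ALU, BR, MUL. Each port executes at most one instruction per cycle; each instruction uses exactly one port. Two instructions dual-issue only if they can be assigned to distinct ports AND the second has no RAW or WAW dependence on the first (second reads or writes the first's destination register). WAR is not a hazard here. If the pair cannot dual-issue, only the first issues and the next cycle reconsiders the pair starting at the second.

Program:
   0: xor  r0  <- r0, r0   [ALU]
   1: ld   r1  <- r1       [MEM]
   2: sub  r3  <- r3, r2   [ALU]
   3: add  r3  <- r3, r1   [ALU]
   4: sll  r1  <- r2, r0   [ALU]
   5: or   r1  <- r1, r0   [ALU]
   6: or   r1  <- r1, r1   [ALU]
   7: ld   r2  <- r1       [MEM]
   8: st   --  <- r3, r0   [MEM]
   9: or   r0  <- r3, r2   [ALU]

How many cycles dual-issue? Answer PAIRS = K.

[0] i0,i1  xor.ALU ld.MEM  -- 2-wide
[1] i2  sub.ALU  -- RAW+WAW r3
[2] i3,i4  add.ALU sll.ALU  -- 2-wide
[3] i5  or.ALU  -- RAW+WAW r1
[4] i6  or.ALU  -- RAW r1
[5] i7  ld.MEM  -- no-port MEM/MEM
[6] i8,i9  st.MEM or.ALU  -- 2-wide

PAIRS = 3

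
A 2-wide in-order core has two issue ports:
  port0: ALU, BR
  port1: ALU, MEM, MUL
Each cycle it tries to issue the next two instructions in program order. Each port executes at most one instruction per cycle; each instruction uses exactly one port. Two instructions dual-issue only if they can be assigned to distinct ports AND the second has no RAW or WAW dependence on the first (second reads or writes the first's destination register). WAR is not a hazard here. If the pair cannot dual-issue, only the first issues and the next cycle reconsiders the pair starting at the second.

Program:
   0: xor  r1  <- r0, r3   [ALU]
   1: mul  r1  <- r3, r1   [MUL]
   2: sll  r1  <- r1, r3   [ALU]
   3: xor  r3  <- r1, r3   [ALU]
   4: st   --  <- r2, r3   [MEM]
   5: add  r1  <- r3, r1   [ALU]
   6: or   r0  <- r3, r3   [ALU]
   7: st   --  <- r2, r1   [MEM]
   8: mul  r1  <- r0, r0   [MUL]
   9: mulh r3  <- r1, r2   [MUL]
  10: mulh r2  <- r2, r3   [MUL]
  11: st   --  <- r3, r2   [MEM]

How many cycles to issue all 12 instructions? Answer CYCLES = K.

CYCLES = 10

c0: i0 xor  RAW+WAW r1
c1: i1 mul  RAW+WAW r1
c2: i2 sll  RAW r1
c3: i3 xor  RAW r3
c4: i4/i5 st add  dual
c5: i6/i7 or st  dual
c6: i8 mul  no-port MUL/MUL
c7: i9 mulh  no-port MUL/MUL
c8: i10 mulh  no-port MUL/MEM
c9: i11 st  tail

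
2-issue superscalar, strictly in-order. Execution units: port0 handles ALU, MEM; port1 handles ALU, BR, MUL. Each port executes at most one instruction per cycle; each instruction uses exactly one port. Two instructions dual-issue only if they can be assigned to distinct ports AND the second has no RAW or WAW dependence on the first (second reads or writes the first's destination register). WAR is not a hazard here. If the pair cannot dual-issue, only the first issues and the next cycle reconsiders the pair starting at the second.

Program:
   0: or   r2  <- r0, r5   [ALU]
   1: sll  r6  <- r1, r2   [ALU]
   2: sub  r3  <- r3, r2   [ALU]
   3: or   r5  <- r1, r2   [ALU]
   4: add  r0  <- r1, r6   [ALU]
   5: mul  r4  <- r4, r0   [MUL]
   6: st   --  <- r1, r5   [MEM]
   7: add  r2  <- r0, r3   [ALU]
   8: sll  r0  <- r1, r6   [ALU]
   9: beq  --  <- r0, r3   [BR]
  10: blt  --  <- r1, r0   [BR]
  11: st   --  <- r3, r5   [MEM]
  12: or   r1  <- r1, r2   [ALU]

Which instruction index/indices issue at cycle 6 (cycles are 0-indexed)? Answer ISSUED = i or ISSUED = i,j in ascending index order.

ISSUED = 10,11

0. or @i0  | RAW r2
1. sll+sub @i1/i2  | 2-wide
2. or+add @i3/i4  | 2-wide
3. mul+st @i5/i6  | 2-wide
4. add+sll @i7/i8  | 2-wide
5. beq @i9  | no-port BR/BR
6. blt+st @i10/i11  | 2-wide
7. or @i12  | tail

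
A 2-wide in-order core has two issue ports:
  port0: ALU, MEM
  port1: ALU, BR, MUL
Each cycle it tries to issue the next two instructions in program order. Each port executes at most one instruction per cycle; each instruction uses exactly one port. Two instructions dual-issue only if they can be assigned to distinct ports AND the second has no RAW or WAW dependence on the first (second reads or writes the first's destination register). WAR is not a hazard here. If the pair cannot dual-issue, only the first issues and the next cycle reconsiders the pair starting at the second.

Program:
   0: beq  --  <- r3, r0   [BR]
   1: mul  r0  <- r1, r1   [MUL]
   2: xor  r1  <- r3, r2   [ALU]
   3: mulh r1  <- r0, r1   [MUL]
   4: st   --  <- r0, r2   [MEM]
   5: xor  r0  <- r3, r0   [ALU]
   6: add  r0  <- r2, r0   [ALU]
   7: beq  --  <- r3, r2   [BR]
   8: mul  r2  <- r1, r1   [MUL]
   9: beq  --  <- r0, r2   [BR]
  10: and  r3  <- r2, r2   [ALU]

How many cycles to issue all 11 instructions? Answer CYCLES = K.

c0: i0 beq  no-port BR/MUL
c1: i1,i2 mul;xor  2-wide
c2: i3,i4 mulh;st  2-wide
c3: i5 xor  RAW+WAW r0
c4: i6,i7 add;beq  2-wide
c5: i8 mul  no-port MUL/BR
c6: i9,i10 beq;and  2-wide

CYCLES = 7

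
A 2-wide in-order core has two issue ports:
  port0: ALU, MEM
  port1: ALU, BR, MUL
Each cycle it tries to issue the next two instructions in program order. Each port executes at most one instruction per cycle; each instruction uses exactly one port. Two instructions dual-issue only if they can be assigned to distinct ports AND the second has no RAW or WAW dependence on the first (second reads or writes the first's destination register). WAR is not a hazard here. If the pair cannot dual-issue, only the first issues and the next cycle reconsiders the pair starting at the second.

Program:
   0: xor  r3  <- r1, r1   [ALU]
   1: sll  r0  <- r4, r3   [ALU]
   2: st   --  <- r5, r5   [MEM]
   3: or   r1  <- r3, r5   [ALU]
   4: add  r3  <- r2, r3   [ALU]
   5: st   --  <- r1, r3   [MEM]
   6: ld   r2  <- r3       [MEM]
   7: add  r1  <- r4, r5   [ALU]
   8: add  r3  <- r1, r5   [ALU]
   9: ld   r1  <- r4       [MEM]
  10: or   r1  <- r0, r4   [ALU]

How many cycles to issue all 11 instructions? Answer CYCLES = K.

  cy0 -> i0 (xor) RAW r3
  cy1 -> i1+i2 (sll/st) pair
  cy2 -> i3+i4 (or/add) pair
  cy3 -> i5 (st) no-port MEM/MEM
  cy4 -> i6+i7 (ld/add) pair
  cy5 -> i8+i9 (add/ld) pair
  cy6 -> i10 (or) tail

CYCLES = 7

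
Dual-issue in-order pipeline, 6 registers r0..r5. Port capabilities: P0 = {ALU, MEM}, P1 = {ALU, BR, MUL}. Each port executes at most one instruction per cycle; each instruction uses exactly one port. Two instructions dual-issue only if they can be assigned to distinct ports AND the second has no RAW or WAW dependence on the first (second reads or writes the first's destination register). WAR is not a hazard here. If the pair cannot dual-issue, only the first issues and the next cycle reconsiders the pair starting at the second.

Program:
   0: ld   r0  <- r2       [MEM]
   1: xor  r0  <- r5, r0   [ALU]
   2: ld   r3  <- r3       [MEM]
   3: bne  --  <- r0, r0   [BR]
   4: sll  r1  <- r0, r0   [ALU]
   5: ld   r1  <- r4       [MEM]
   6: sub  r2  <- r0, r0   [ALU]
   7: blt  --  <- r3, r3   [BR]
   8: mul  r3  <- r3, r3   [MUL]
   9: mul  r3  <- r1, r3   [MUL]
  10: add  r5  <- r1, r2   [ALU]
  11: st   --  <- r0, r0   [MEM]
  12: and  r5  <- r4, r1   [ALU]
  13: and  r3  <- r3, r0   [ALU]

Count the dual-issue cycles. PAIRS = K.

PAIRS = 5

[0] i0  ld  -- RAW+WAW r0
[1] i1+i2  xor;ld  -- 2-wide
[2] i3+i4  bne;sll  -- 2-wide
[3] i5+i6  ld;sub  -- 2-wide
[4] i7  blt  -- no-port BR/MUL
[5] i8  mul  -- no-port MUL/MUL
[6] i9+i10  mul;add  -- 2-wide
[7] i11+i12  st;and  -- 2-wide
[8] i13  and  -- tail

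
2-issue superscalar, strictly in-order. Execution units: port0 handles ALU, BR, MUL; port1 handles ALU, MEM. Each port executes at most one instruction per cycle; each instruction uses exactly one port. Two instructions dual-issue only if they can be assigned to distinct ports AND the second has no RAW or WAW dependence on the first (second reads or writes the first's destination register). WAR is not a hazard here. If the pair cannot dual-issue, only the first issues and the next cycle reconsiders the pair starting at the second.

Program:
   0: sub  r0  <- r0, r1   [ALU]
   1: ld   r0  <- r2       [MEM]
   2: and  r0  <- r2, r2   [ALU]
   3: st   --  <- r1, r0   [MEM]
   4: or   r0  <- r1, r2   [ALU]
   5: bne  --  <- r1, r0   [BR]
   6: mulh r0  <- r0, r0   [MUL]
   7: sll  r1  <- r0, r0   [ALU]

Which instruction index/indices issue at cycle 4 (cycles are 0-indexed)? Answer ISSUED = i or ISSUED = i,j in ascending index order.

#0 head=0: sub.ALU i0 WAW r0
#1 head=1: ld.MEM i1 WAW r0
#2 head=2: and.ALU i2 RAW r0
#3 head=3: st.MEM/or.ALU i3&i4 2-wide
#4 head=5: bne.BR i5 no-port BR/MUL
#5 head=6: mulh.MUL i6 RAW r0
#6 head=7: sll.ALU i7 tail

ISSUED = 5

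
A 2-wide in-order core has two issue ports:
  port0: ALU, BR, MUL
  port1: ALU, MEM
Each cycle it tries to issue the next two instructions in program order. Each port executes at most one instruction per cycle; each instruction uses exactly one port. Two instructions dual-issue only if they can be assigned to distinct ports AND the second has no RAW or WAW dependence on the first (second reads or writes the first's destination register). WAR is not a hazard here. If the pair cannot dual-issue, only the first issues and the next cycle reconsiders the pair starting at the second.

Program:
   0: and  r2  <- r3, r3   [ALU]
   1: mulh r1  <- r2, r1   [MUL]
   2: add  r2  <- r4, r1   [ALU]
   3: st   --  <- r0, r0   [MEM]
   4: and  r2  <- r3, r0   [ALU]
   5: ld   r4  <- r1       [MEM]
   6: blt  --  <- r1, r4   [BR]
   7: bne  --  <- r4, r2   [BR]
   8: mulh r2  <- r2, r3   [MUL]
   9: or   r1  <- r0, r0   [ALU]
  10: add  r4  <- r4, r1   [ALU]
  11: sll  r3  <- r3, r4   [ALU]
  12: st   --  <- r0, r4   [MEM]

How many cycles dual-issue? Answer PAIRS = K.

#0 head=0: and i0 RAW r2
#1 head=1: mulh i1 RAW r1
#2 head=2: add/st i2/i3 pair
#3 head=4: and/ld i4/i5 pair
#4 head=6: blt i6 no-port BR/BR
#5 head=7: bne i7 no-port BR/MUL
#6 head=8: mulh/or i8/i9 pair
#7 head=10: add i10 RAW r4
#8 head=11: sll/st i11/i12 pair

PAIRS = 4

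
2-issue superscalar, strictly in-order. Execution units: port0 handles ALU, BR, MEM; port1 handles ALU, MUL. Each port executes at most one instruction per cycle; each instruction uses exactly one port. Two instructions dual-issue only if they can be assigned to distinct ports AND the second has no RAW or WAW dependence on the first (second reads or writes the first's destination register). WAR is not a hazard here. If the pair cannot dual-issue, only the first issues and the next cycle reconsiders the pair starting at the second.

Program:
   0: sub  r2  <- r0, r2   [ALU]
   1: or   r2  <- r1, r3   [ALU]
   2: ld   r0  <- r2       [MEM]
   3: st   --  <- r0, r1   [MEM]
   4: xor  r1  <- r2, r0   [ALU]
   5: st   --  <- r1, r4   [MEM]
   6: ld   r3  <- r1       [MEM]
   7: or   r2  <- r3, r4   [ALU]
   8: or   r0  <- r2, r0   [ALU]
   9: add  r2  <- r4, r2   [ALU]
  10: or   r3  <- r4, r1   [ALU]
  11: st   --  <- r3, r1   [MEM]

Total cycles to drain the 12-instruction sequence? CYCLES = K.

CYCLES = 10

  cy0 -> i0 (sub.ALU) WAW r2
  cy1 -> i1 (or.ALU) RAW r2
  cy2 -> i2 (ld.MEM) no-port MEM/MEM
  cy3 -> i3/i4 (st.MEM xor.ALU) 2-wide
  cy4 -> i5 (st.MEM) no-port MEM/MEM
  cy5 -> i6 (ld.MEM) RAW r3
  cy6 -> i7 (or.ALU) RAW r2
  cy7 -> i8/i9 (or.ALU add.ALU) 2-wide
  cy8 -> i10 (or.ALU) RAW r3
  cy9 -> i11 (st.MEM) tail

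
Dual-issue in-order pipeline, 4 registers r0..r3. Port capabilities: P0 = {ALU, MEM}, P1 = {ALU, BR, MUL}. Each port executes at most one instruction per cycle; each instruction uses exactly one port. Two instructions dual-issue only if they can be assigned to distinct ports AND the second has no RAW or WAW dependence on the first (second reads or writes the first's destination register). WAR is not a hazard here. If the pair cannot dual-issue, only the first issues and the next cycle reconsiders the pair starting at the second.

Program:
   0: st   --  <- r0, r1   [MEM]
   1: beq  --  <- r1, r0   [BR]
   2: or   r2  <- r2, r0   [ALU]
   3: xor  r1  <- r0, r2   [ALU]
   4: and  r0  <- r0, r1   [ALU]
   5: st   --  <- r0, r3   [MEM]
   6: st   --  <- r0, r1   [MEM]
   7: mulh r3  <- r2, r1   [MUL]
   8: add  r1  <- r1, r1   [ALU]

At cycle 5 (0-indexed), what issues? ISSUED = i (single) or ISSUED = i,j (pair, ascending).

ISSUED = 6,7

c0: i0+i1 st;beq  dual
c1: i2 or  RAW r2
c2: i3 xor  RAW r1
c3: i4 and  RAW r0
c4: i5 st  no-port MEM/MEM
c5: i6+i7 st;mulh  dual
c6: i8 add  tail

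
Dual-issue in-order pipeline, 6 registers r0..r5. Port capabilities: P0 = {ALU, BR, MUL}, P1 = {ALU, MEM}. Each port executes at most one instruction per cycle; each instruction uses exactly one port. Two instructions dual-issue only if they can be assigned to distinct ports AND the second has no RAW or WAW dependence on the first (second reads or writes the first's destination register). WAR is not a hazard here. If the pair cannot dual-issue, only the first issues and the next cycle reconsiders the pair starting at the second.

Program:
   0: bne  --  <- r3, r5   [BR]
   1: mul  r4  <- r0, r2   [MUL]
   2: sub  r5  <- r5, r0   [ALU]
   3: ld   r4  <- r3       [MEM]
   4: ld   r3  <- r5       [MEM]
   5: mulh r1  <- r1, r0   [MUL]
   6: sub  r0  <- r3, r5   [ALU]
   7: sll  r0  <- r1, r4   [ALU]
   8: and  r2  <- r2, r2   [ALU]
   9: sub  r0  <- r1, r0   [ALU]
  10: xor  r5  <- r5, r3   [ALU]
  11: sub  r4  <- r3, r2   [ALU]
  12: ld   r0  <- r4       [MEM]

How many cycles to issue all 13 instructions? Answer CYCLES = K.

#0 head=0: bne.BR i0 no-port BR/MUL
#1 head=1: mul.MUL;sub.ALU i1/i2 2-wide
#2 head=3: ld.MEM i3 no-port MEM/MEM
#3 head=4: ld.MEM;mulh.MUL i4/i5 2-wide
#4 head=6: sub.ALU i6 WAW r0
#5 head=7: sll.ALU;and.ALU i7/i8 2-wide
#6 head=9: sub.ALU;xor.ALU i9/i10 2-wide
#7 head=11: sub.ALU i11 RAW r4
#8 head=12: ld.MEM i12 tail

CYCLES = 9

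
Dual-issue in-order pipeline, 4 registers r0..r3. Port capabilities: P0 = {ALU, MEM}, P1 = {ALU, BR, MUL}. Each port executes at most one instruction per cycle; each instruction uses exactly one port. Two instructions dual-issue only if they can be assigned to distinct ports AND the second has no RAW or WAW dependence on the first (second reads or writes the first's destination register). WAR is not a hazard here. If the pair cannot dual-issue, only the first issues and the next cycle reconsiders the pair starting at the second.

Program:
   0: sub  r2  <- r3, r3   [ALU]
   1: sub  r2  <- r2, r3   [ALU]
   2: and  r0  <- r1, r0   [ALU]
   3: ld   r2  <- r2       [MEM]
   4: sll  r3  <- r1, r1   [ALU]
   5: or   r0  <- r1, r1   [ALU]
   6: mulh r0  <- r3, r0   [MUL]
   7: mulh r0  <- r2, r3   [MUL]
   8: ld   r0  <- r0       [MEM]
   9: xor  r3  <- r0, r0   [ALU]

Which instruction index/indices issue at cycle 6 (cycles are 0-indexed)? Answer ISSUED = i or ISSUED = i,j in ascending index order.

ISSUED = 8

#0 head=0: sub i0 RAW+WAW r2
#1 head=1: sub+and i1+i2 pair
#2 head=3: ld+sll i3+i4 pair
#3 head=5: or i5 RAW+WAW r0
#4 head=6: mulh i6 no-port MUL/MUL
#5 head=7: mulh i7 RAW+WAW r0
#6 head=8: ld i8 RAW r0
#7 head=9: xor i9 tail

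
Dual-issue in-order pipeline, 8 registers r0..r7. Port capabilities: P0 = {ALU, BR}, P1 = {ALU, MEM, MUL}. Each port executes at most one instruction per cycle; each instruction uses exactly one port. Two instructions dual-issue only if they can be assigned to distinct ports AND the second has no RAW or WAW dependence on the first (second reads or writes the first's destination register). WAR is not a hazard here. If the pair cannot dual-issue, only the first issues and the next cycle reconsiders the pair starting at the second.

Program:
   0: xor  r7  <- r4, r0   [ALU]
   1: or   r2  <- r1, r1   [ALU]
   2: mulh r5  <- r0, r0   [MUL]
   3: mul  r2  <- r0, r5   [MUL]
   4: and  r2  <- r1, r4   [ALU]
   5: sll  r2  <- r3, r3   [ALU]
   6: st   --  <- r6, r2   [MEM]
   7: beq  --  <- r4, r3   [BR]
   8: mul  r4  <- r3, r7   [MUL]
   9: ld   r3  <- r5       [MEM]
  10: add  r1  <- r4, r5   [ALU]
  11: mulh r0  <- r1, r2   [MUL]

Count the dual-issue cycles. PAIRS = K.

PAIRS = 3

t=0 i0,i1:xor.ALU;or.ALU ; dual
t=1 i2:mulh.MUL ; no-port MUL/MUL
t=2 i3:mul.MUL ; WAW r2
t=3 i4:and.ALU ; WAW r2
t=4 i5:sll.ALU ; RAW r2
t=5 i6,i7:st.MEM;beq.BR ; dual
t=6 i8:mul.MUL ; no-port MUL/MEM
t=7 i9,i10:ld.MEM;add.ALU ; dual
t=8 i11:mulh.MUL ; tail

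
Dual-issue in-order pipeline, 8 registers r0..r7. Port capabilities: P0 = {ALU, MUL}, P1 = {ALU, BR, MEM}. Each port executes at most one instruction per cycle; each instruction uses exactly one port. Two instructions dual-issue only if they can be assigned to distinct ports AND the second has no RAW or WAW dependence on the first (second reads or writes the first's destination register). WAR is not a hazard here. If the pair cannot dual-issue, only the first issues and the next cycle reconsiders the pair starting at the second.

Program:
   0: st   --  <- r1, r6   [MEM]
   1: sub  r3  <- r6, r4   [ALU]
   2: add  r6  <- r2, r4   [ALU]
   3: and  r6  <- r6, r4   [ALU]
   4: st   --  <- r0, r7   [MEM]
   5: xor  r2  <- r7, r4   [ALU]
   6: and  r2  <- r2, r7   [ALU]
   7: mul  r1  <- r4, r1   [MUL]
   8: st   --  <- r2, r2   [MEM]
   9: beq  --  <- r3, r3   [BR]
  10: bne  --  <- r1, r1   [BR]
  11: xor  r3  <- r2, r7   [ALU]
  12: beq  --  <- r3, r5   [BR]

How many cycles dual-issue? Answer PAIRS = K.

PAIRS = 4

  cy0 -> i0,i1 (st.MEM+sub.ALU) 2-wide
  cy1 -> i2 (add.ALU) RAW+WAW r6
  cy2 -> i3,i4 (and.ALU+st.MEM) 2-wide
  cy3 -> i5 (xor.ALU) RAW+WAW r2
  cy4 -> i6,i7 (and.ALU+mul.MUL) 2-wide
  cy5 -> i8 (st.MEM) no-port MEM/BR
  cy6 -> i9 (beq.BR) no-port BR/BR
  cy7 -> i10,i11 (bne.BR+xor.ALU) 2-wide
  cy8 -> i12 (beq.BR) tail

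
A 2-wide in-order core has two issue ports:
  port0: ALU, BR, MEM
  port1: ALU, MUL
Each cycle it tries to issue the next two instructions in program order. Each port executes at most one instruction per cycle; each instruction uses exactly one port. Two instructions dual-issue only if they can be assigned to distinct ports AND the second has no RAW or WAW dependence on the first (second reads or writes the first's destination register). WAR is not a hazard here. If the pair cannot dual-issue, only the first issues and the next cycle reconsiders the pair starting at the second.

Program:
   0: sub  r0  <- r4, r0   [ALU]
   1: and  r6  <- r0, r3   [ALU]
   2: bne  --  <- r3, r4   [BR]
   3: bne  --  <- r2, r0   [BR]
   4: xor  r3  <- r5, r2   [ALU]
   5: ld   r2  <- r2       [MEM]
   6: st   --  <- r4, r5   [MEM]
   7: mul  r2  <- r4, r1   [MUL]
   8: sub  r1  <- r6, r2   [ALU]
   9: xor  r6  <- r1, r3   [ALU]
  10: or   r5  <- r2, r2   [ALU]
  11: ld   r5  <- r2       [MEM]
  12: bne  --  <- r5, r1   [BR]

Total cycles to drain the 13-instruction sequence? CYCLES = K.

[0] i0  sub  -- RAW r0
[1] i1,i2  and bne  -- 2-wide
[2] i3,i4  bne xor  -- 2-wide
[3] i5  ld  -- no-port MEM/MEM
[4] i6,i7  st mul  -- 2-wide
[5] i8  sub  -- RAW r1
[6] i9,i10  xor or  -- 2-wide
[7] i11  ld  -- no-port MEM/BR
[8] i12  bne  -- tail

CYCLES = 9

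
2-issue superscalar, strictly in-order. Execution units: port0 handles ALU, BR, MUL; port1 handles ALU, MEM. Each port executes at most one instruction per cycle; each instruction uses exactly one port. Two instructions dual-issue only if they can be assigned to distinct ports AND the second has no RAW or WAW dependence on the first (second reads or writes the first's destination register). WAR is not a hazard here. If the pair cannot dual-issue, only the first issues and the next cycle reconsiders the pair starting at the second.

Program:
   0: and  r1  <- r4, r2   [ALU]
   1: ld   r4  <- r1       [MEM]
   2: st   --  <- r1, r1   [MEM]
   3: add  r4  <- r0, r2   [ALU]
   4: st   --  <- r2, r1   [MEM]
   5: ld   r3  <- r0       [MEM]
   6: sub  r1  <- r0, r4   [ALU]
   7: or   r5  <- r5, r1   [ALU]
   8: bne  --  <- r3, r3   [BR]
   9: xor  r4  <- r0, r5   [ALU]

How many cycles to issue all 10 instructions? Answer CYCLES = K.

CYCLES = 7

#0 head=0: and.ALU i0 RAW r1
#1 head=1: ld.MEM i1 no-port MEM/MEM
#2 head=2: st.MEM+add.ALU i2/i3 pair
#3 head=4: st.MEM i4 no-port MEM/MEM
#4 head=5: ld.MEM+sub.ALU i5/i6 pair
#5 head=7: or.ALU+bne.BR i7/i8 pair
#6 head=9: xor.ALU i9 tail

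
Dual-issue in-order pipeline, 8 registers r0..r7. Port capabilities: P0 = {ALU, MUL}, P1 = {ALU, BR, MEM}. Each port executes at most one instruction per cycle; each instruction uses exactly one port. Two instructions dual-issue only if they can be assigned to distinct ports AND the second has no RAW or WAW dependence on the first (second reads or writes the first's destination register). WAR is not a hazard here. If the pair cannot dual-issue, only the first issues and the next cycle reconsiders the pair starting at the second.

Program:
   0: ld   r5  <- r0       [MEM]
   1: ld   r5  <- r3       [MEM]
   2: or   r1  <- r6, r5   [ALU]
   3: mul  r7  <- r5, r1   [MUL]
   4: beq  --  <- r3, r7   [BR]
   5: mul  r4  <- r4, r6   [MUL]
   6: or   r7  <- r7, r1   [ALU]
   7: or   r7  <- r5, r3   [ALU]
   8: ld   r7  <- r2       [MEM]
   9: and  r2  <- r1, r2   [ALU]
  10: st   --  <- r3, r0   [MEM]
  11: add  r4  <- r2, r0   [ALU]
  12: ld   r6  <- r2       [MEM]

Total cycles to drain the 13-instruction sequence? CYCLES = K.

CYCLES = 10

#0 head=0: ld i0 no-port MEM/MEM
#1 head=1: ld i1 RAW r5
#2 head=2: or i2 RAW r1
#3 head=3: mul i3 RAW r7
#4 head=4: beq;mul i4+i5 pair
#5 head=6: or i6 WAW r7
#6 head=7: or i7 WAW r7
#7 head=8: ld;and i8+i9 pair
#8 head=10: st;add i10+i11 pair
#9 head=12: ld i12 tail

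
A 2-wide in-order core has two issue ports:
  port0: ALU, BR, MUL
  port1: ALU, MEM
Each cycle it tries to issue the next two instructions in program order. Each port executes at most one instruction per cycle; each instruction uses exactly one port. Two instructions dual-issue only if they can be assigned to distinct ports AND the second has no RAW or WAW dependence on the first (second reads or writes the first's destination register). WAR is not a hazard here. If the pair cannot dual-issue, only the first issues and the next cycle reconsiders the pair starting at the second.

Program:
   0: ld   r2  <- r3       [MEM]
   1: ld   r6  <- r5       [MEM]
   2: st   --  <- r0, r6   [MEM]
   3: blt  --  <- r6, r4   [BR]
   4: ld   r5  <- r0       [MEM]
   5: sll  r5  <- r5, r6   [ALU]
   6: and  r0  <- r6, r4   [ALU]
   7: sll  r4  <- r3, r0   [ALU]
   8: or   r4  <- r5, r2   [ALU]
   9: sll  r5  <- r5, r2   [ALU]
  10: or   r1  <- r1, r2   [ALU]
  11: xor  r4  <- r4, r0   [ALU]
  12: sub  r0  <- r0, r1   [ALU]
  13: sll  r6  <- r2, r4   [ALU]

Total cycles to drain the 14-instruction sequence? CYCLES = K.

[0] i0  ld  -- no-port MEM/MEM
[1] i1  ld  -- no-port MEM/MEM
[2] i2/i3  st+blt  -- 2-wide
[3] i4  ld  -- RAW+WAW r5
[4] i5/i6  sll+and  -- 2-wide
[5] i7  sll  -- WAW r4
[6] i8/i9  or+sll  -- 2-wide
[7] i10/i11  or+xor  -- 2-wide
[8] i12/i13  sub+sll  -- 2-wide

CYCLES = 9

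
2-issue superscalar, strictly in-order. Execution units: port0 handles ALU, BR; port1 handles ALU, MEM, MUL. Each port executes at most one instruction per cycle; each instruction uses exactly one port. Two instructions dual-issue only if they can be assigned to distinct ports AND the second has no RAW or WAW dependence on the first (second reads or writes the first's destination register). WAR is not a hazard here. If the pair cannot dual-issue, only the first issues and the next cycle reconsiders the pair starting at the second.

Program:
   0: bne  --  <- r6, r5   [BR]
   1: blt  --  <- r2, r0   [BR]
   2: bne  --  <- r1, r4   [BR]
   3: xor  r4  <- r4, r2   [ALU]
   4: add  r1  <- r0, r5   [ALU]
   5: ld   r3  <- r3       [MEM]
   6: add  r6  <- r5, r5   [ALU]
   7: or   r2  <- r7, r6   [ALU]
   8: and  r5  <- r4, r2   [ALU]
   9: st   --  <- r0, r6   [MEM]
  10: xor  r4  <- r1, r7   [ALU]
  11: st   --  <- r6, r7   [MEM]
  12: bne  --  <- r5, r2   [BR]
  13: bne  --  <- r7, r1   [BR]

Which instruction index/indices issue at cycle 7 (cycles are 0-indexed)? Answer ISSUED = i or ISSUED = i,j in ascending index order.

ISSUED = 10,11

t=0 i0:bne.BR ; no-port BR/BR
t=1 i1:blt.BR ; no-port BR/BR
t=2 i2/i3:bne.BR/xor.ALU ; dual
t=3 i4/i5:add.ALU/ld.MEM ; dual
t=4 i6:add.ALU ; RAW r6
t=5 i7:or.ALU ; RAW r2
t=6 i8/i9:and.ALU/st.MEM ; dual
t=7 i10/i11:xor.ALU/st.MEM ; dual
t=8 i12:bne.BR ; no-port BR/BR
t=9 i13:bne.BR ; tail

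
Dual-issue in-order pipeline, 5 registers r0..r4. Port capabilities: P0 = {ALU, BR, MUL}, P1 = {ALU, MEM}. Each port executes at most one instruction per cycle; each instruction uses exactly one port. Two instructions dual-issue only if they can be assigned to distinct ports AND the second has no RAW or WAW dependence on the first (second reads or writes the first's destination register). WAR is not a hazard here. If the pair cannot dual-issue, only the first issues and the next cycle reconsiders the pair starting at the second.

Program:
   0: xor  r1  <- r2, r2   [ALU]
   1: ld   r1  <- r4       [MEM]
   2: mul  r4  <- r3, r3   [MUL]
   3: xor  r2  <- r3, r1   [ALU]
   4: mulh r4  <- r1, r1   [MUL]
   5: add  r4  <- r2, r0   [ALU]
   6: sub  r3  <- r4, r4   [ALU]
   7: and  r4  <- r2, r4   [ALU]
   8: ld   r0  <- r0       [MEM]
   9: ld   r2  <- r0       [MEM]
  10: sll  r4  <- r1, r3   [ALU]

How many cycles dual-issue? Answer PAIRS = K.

PAIRS = 4

#0 head=0: xor i0 WAW r1
#1 head=1: ld mul i1+i2 2-wide
#2 head=3: xor mulh i3+i4 2-wide
#3 head=5: add i5 RAW r4
#4 head=6: sub and i6+i7 2-wide
#5 head=8: ld i8 no-port MEM/MEM
#6 head=9: ld sll i9+i10 2-wide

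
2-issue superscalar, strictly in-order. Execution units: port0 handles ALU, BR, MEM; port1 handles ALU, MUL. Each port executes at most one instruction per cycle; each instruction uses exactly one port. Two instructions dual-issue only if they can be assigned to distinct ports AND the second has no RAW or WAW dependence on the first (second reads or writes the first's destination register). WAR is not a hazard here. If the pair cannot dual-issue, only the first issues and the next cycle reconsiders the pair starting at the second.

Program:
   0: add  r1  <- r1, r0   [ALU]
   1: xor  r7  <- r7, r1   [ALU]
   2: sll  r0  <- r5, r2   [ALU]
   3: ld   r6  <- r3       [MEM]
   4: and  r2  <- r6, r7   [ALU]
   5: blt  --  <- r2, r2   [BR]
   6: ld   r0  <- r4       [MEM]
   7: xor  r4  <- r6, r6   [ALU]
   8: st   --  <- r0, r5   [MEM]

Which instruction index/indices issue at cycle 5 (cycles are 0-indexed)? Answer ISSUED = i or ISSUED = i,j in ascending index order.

t=0 i0:add.ALU ; RAW r1
t=1 i1&i2:xor.ALU/sll.ALU ; dual
t=2 i3:ld.MEM ; RAW r6
t=3 i4:and.ALU ; RAW r2
t=4 i5:blt.BR ; no-port BR/MEM
t=5 i6&i7:ld.MEM/xor.ALU ; dual
t=6 i8:st.MEM ; tail

ISSUED = 6,7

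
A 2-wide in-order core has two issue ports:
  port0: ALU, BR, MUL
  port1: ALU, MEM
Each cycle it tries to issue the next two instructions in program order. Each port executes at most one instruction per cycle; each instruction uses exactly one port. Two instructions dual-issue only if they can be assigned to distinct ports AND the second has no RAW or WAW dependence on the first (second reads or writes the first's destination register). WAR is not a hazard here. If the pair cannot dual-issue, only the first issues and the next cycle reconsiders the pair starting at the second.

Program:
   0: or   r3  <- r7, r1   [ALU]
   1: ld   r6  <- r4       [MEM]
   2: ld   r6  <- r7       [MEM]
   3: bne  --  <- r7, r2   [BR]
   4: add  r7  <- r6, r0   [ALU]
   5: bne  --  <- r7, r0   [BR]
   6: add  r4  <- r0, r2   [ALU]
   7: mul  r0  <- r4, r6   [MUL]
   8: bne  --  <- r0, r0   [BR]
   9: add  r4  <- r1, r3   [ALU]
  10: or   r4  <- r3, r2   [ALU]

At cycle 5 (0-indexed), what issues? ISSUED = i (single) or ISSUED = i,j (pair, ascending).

ISSUED = 8,9

  cy0 -> i0,i1 (or.ALU ld.MEM) 2-wide
  cy1 -> i2,i3 (ld.MEM bne.BR) 2-wide
  cy2 -> i4 (add.ALU) RAW r7
  cy3 -> i5,i6 (bne.BR add.ALU) 2-wide
  cy4 -> i7 (mul.MUL) no-port MUL/BR
  cy5 -> i8,i9 (bne.BR add.ALU) 2-wide
  cy6 -> i10 (or.ALU) tail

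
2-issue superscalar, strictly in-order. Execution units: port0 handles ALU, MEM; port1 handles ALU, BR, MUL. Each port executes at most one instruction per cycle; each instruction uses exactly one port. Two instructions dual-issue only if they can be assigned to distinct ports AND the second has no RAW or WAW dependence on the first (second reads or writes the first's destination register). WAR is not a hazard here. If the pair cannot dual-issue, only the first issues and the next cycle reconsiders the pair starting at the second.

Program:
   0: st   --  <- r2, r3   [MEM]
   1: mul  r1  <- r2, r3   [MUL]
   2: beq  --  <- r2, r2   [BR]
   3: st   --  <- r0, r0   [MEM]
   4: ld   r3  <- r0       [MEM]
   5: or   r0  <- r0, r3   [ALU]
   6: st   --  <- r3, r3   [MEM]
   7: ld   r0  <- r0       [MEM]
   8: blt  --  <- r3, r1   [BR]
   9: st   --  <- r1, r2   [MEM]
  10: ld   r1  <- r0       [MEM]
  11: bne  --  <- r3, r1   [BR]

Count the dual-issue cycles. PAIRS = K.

#0 head=0: st/mul i0&i1 2-wide
#1 head=2: beq/st i2&i3 2-wide
#2 head=4: ld i4 RAW r3
#3 head=5: or/st i5&i6 2-wide
#4 head=7: ld/blt i7&i8 2-wide
#5 head=9: st i9 no-port MEM/MEM
#6 head=10: ld i10 RAW r1
#7 head=11: bne i11 tail

PAIRS = 4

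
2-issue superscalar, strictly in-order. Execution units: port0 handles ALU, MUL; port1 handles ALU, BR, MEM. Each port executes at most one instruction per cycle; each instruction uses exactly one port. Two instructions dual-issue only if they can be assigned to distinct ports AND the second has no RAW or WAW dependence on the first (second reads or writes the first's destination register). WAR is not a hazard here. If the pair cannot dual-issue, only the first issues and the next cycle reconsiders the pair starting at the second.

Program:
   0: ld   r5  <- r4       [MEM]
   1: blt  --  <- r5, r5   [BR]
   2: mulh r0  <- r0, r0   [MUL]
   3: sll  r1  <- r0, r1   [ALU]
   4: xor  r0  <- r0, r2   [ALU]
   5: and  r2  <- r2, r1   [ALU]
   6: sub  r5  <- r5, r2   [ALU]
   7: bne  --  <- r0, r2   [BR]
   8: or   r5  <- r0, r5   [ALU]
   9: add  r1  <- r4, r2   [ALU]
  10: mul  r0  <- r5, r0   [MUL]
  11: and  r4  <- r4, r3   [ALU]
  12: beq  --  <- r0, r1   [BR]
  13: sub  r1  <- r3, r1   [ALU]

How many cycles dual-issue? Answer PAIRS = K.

PAIRS = 6

c0: i0 ld.MEM  no-port MEM/BR
c1: i1,i2 blt.BR mulh.MUL  2-wide
c2: i3,i4 sll.ALU xor.ALU  2-wide
c3: i5 and.ALU  RAW r2
c4: i6,i7 sub.ALU bne.BR  2-wide
c5: i8,i9 or.ALU add.ALU  2-wide
c6: i10,i11 mul.MUL and.ALU  2-wide
c7: i12,i13 beq.BR sub.ALU  2-wide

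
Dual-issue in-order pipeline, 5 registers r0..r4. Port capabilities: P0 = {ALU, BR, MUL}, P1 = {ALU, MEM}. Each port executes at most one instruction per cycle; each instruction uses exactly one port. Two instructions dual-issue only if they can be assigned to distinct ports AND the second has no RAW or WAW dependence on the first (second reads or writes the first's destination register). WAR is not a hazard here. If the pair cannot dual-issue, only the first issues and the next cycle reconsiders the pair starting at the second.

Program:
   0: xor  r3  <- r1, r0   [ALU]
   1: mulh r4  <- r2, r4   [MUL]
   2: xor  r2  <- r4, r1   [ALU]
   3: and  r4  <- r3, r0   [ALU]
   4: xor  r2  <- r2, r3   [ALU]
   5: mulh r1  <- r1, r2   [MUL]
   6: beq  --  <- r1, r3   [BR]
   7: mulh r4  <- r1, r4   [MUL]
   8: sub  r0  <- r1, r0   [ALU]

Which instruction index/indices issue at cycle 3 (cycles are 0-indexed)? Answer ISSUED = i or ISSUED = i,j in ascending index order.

ISSUED = 5

0. xor.ALU mulh.MUL @i0&i1  | 2-wide
1. xor.ALU and.ALU @i2&i3  | 2-wide
2. xor.ALU @i4  | RAW r2
3. mulh.MUL @i5  | no-port MUL/BR
4. beq.BR @i6  | no-port BR/MUL
5. mulh.MUL sub.ALU @i7&i8  | 2-wide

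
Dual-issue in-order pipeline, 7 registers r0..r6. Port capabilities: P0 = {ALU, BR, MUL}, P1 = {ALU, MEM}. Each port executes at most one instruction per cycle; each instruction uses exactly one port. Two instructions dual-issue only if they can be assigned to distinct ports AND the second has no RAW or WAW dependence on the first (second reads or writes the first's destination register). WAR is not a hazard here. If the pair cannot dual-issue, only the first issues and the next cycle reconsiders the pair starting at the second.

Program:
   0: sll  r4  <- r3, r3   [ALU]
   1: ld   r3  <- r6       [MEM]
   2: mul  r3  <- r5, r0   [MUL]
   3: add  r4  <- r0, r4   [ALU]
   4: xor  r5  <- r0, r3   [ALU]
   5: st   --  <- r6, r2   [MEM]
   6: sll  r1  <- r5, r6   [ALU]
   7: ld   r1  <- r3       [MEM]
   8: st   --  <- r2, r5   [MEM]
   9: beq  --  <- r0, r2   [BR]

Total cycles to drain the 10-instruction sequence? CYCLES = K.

  cy0 -> i0+i1 (sll.ALU ld.MEM) pair
  cy1 -> i2+i3 (mul.MUL add.ALU) pair
  cy2 -> i4+i5 (xor.ALU st.MEM) pair
  cy3 -> i6 (sll.ALU) WAW r1
  cy4 -> i7 (ld.MEM) no-port MEM/MEM
  cy5 -> i8+i9 (st.MEM beq.BR) pair

CYCLES = 6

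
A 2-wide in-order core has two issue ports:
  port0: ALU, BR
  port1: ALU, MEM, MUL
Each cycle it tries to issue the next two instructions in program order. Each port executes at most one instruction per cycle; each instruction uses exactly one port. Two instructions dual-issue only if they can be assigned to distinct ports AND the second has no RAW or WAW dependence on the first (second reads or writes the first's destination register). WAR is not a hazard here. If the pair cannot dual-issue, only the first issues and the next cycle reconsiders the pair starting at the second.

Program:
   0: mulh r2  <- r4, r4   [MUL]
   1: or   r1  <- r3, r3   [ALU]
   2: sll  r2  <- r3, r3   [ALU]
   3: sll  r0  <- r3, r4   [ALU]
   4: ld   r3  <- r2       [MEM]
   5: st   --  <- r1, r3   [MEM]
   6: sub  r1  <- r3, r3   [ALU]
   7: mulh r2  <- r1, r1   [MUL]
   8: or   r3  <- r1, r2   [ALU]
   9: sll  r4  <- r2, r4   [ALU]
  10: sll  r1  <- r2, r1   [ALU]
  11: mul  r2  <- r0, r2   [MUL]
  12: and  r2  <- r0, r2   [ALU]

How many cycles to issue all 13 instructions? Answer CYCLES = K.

CYCLES = 8

  cy0 -> i0+i1 (mulh;or) 2-wide
  cy1 -> i2+i3 (sll;sll) 2-wide
  cy2 -> i4 (ld) no-port MEM/MEM
  cy3 -> i5+i6 (st;sub) 2-wide
  cy4 -> i7 (mulh) RAW r2
  cy5 -> i8+i9 (or;sll) 2-wide
  cy6 -> i10+i11 (sll;mul) 2-wide
  cy7 -> i12 (and) tail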